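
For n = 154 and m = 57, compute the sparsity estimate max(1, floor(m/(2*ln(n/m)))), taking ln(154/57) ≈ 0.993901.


n/m = 154/57.
ln(n/m) ≈ 0.993901.
2*ln(n/m) ≈ 1.987802.
m/(2*ln(n/m)) ≈ 57/1.987802 ≈ 28.6749.
floor = 28.
k_max = max(1, 28) = 28.

28


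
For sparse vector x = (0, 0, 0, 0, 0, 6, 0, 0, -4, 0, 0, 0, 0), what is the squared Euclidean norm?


Non-zero entries: [(5, 6), (8, -4)]
Squares: [36, 16]
||x||_2^2 = sum = 52.

52


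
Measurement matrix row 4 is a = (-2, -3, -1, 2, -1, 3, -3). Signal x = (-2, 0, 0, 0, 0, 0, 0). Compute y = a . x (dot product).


Non-zero terms: ['-2*-2']
Products: [4]
y = sum = 4.

4


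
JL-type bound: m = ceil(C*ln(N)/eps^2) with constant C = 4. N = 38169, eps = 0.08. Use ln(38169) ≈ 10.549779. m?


ln(38169) ≈ 10.549779.
eps^2 = 0.08^2 = 0.0064.
C*ln(N)/eps^2 ≈ 4*10.549779/0.0064 ≈ 6593.6119.
m = ceil(6593.6119) = 6594.

6594


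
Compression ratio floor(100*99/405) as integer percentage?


100*m/n = 100*99/405 ≈ 24.4444.
floor = 24.

24


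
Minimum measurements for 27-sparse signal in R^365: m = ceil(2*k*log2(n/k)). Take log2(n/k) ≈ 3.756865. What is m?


log2(n/k) = log2(365/27) ≈ 3.756865.
2*k*log2(n/k) ≈ 2*27*3.756865 = 202.87071.
m = ceil(202.87071) = 203.

203


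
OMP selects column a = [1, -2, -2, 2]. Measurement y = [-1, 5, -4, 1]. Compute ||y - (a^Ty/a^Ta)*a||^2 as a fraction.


a^T a = 13.
a^T y = -1.
coeff = -1/13 = -1/13.
||r||^2 = 558/13.

558/13


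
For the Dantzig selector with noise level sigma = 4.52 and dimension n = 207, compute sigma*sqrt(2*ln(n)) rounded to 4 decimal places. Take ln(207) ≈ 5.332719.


ln(207) ≈ 5.332719.
2*ln(n) ≈ 10.665438.
sqrt(2*ln(n)) ≈ sqrt(10.665438) ≈ 3.265798.
threshold ≈ 4.52*3.265798 = 14.76140696 ≈ 14.7614.

14.7614


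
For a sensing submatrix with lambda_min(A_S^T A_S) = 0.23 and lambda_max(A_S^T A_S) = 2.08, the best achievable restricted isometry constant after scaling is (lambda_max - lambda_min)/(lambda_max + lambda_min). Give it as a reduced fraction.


lambda_max - lambda_min = 2.08 - 0.23 = 1.85.
lambda_max + lambda_min = 2.08 + 0.23 = 2.31.
delta = 1.85/2.31 = 185/231.

185/231


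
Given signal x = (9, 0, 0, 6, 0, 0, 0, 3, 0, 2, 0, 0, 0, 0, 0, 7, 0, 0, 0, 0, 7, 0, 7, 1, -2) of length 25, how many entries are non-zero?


Non-zero positions: [0, 3, 7, 9, 15, 20, 22, 23, 24].
Sparsity = 9.

9


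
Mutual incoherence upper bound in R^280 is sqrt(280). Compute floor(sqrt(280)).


16^2 = 256 <= 280 < 289 = 17^2, so 16 <= sqrt(280) < 17.
floor(sqrt(280)) = 16.

16


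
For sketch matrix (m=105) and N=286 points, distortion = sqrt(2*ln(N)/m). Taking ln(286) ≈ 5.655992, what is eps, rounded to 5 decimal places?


ln(286) ≈ 5.655992.
2*ln(N)/m ≈ 2*5.655992/105 ≈ 0.10773318.
eps = sqrt(0.10773318) ≈ 0.3282273 ≈ 0.32823.

0.32823


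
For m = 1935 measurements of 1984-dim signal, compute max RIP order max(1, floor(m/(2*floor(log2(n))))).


floor(log2(1984)) = 10.
2*10 = 20.
m/(2*floor(log2(n))) = 1935/20 ≈ 96.75.
floor = 96.
k = max(1, 96) = 96.

96


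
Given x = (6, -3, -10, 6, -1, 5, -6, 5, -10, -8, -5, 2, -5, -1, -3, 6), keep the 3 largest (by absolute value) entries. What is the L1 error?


Sorted |x_i| descending: [10, 10, 8, 6, 6, 6, 6, 5, 5, 5, 5, 3, 3, 2, 1, 1]
Keep top 3: [10, 10, 8]
Tail entries: [6, 6, 6, 6, 5, 5, 5, 5, 3, 3, 2, 1, 1]
L1 error = sum of tail = 54.

54


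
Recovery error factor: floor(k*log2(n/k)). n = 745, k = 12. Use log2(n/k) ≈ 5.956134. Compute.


log2(n/k) = log2(745/12) ≈ 5.956134.
k*log2(n/k) ≈ 12*5.956134 = 71.473608.
floor(71.473608) = 71.

71


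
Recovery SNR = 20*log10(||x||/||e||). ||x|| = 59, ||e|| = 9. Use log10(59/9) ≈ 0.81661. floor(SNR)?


||x||/||e|| = 59/9.
log10(59/9) ≈ 0.81661.
20*log10(||x||/||e||) ≈ 20*0.81661 = 16.3322.
floor(16.3322) = 16.

16


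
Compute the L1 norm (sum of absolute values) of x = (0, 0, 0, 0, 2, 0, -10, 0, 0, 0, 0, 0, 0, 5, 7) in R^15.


Non-zero entries: [(4, 2), (6, -10), (13, 5), (14, 7)]
Absolute values: [2, 10, 5, 7]
||x||_1 = sum = 24.

24


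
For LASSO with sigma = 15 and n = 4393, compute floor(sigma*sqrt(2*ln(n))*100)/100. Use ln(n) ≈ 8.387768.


ln(4393) ≈ 8.387768.
2*ln(n) ≈ 16.775536.
sqrt(2*ln(n)) ≈ sqrt(16.775536) ≈ 4.095795.
lambda ≈ 15*4.095795 = 61.436925.
floor(lambda*100)/100 = 61.43.

61.43


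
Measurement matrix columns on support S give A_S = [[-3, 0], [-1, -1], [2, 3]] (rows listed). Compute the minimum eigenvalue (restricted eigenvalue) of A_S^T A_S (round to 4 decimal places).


A_S^T A_S = [[14, 7], [7, 10]].
trace = 24.
det = 91.
disc = trace^2 - 4*det = 576 - 4*91 = 212.
sqrt(212) ≈ 14.560220.
lam_min = (24 - sqrt(212))/2 ≈ (24 - 14.560220)/2 = 4.71989 ≈ 4.7199.

4.7199


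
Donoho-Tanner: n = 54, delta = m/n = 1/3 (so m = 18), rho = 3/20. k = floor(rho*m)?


m = 1/3*54 = 18.
rho = 3/20.
rho*m = 3/20*18 = 2.7.
k = floor(2.7) = 2.

2


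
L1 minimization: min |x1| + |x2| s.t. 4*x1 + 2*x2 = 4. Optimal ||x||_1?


Axis intercepts:
  x1 = 1, x2 = 0: L1 = 1
  x1 = 0, x2 = 2: L1 = 2
x* = (1, 0)
||x*||_1 = 1.

1


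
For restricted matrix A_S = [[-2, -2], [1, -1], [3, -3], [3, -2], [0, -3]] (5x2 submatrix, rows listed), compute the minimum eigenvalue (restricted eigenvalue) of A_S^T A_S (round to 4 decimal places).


A_S^T A_S = [[23, -12], [-12, 27]].
trace = 50.
det = 477.
disc = trace^2 - 4*det = 2500 - 4*477 = 592.
sqrt(592) ≈ 24.331050.
lam_min = (50 - sqrt(592))/2 ≈ (50 - 24.331050)/2 = 12.834475 ≈ 12.8345.

12.8345


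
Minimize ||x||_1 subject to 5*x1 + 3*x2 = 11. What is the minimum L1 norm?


Axis intercepts:
  x1 = 11/5, x2 = 0: L1 = 11/5
  x1 = 0, x2 = 11/3: L1 = 11/3
x* = (11/5, 0)
||x*||_1 = 11/5.

11/5


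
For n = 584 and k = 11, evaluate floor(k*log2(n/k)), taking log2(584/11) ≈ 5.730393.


log2(n/k) = log2(584/11) ≈ 5.730393.
k*log2(n/k) ≈ 11*5.730393 = 63.034323.
floor(63.034323) = 63.

63


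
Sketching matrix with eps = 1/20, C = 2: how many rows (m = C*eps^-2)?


1/eps = 20.
(1/eps)^2 = 400.
m = 2*400 = 800.

800


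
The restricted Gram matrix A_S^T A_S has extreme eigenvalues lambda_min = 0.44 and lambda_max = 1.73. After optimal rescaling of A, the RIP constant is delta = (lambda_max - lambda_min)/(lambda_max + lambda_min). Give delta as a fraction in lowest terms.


lambda_max - lambda_min = 1.73 - 0.44 = 1.29.
lambda_max + lambda_min = 1.73 + 0.44 = 2.17.
delta = 1.29/2.17 = 129/217.

129/217


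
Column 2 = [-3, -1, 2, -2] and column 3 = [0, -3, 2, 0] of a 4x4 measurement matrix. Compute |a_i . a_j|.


Inner product: -3*0 + -1*-3 + 2*2 + -2*0
Products: [0, 3, 4, 0]
Sum = 7.
|dot| = 7.

7


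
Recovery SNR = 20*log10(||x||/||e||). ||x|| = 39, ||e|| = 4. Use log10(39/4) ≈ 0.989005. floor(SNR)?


||x||/||e|| = 39/4.
log10(39/4) ≈ 0.989005.
20*log10(||x||/||e||) ≈ 20*0.989005 = 19.7801.
floor(19.7801) = 19.

19


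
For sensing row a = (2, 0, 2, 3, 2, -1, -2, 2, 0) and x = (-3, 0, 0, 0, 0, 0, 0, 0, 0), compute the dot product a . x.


Non-zero terms: ['2*-3']
Products: [-6]
y = sum = -6.

-6


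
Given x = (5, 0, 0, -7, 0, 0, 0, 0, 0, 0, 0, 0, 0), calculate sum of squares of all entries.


Non-zero entries: [(0, 5), (3, -7)]
Squares: [25, 49]
||x||_2^2 = sum = 74.

74


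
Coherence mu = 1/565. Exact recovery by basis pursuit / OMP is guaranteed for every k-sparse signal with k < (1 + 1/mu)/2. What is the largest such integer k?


1/mu = 565.
1 + 1/mu = 566.
(1 + 1/mu)/2 = 283 is an integer and the inequality is strict, so k_max = 283 - 1 = 282.

282


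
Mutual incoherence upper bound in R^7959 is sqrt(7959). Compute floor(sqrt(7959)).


89^2 = 7921 <= 7959 < 8100 = 90^2, so 89 <= sqrt(7959) < 90.
floor(sqrt(7959)) = 89.

89


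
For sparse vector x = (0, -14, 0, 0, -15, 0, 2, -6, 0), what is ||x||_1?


Non-zero entries: [(1, -14), (4, -15), (6, 2), (7, -6)]
Absolute values: [14, 15, 2, 6]
||x||_1 = sum = 37.

37


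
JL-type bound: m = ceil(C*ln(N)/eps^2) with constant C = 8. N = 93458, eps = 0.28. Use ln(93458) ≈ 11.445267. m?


ln(93458) ≈ 11.445267.
eps^2 = 0.28^2 = 0.0784.
C*ln(N)/eps^2 ≈ 8*11.445267/0.0784 ≈ 1167.8844.
m = ceil(1167.8844) = 1168.

1168


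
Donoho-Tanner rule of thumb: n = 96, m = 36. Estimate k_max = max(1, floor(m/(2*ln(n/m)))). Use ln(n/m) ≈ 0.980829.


n/m = 96/36 = 8/3.
ln(n/m) ≈ 0.980829.
2*ln(n/m) ≈ 1.961658.
m/(2*ln(n/m)) ≈ 36/1.961658 ≈ 18.3518.
floor = 18.
k_max = max(1, 18) = 18.

18


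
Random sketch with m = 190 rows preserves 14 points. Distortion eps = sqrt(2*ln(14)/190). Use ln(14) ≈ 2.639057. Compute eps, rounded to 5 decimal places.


ln(14) ≈ 2.639057.
2*ln(N)/m ≈ 2*2.639057/190 ≈ 0.02777955.
eps = sqrt(0.02777955) ≈ 0.166672 ≈ 0.16667.

0.16667


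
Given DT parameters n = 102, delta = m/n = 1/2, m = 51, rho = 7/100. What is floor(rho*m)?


m = 1/2*102 = 51.
rho = 7/100.
rho*m = 7/100*51 = 3.57.
k = floor(3.57) = 3.

3


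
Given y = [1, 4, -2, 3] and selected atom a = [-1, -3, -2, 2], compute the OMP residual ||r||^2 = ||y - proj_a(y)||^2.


a^T a = 18.
a^T y = -3.
coeff = -3/18 = -1/6.
||r||^2 = 59/2.

59/2


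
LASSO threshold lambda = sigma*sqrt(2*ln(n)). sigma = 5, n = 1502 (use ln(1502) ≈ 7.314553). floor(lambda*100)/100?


ln(1502) ≈ 7.314553.
2*ln(n) ≈ 14.629106.
sqrt(2*ln(n)) ≈ sqrt(14.629106) ≈ 3.824801.
lambda ≈ 5*3.824801 = 19.124005.
floor(lambda*100)/100 = 19.12.

19.12


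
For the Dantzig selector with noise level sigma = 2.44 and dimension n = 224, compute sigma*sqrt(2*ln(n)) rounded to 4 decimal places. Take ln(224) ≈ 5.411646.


ln(224) ≈ 5.411646.
2*ln(n) ≈ 10.823292.
sqrt(2*ln(n)) ≈ sqrt(10.823292) ≈ 3.289877.
threshold ≈ 2.44*3.289877 = 8.02729988 ≈ 8.0273.

8.0273


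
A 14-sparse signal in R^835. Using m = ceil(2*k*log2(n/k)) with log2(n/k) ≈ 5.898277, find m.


log2(n/k) = log2(835/14) ≈ 5.898277.
2*k*log2(n/k) ≈ 2*14*5.898277 = 165.151756.
m = ceil(165.151756) = 166.

166


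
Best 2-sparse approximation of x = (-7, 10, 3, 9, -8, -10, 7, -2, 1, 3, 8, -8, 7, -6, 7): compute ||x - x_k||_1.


Sorted |x_i| descending: [10, 10, 9, 8, 8, 8, 7, 7, 7, 7, 6, 3, 3, 2, 1]
Keep top 2: [10, 10]
Tail entries: [9, 8, 8, 8, 7, 7, 7, 7, 6, 3, 3, 2, 1]
L1 error = sum of tail = 76.

76


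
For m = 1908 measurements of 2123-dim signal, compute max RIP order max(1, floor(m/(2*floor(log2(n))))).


floor(log2(2123)) = 11.
2*11 = 22.
m/(2*floor(log2(n))) = 1908/22 ≈ 86.7273.
floor = 86.
k = max(1, 86) = 86.

86


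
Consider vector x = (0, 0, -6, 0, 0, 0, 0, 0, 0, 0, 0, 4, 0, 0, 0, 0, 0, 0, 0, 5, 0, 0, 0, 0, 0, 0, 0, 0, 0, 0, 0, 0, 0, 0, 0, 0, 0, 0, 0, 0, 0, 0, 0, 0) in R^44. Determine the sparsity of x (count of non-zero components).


Non-zero positions: [2, 11, 19].
Sparsity = 3.

3


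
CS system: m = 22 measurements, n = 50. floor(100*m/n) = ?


100*m/n = 100*22/50 ≈ 44.0.
floor = 44.

44


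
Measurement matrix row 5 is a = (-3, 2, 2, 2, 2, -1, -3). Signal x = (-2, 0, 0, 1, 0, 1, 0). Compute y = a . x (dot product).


Non-zero terms: ['-3*-2', '2*1', '-1*1']
Products: [6, 2, -1]
y = sum = 7.

7


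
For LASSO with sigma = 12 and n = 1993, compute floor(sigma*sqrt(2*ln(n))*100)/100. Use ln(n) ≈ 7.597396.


ln(1993) ≈ 7.597396.
2*ln(n) ≈ 15.194792.
sqrt(2*ln(n)) ≈ sqrt(15.194792) ≈ 3.89805.
lambda ≈ 12*3.89805 = 46.7766.
floor(lambda*100)/100 = 46.77.

46.77


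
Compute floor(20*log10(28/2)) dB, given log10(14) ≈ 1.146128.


||x||/||e|| = 28/2 = 14.
log10(14) ≈ 1.146128.
20*log10(||x||/||e||) ≈ 20*1.146128 = 22.92256.
floor(22.92256) = 22.

22


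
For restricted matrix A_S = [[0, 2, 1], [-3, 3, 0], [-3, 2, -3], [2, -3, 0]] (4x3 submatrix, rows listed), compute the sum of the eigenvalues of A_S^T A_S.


Sum of eigenvalues of A_S^T A_S = trace(A_S^T A_S) = sum of squared column norms of A_S.
A_S^T A_S diagonal: [22, 26, 10].
trace = 22 + 26 + 10 = 58.

58


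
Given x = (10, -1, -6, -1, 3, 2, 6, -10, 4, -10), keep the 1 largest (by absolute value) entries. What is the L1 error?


Sorted |x_i| descending: [10, 10, 10, 6, 6, 4, 3, 2, 1, 1]
Keep top 1: [10]
Tail entries: [10, 10, 6, 6, 4, 3, 2, 1, 1]
L1 error = sum of tail = 43.

43


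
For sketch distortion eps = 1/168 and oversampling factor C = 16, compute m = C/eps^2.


1/eps = 168.
(1/eps)^2 = 28224.
m = 16*28224 = 451584.

451584


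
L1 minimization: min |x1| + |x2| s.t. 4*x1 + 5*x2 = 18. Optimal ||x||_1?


Axis intercepts:
  x1 = 9/2, x2 = 0: L1 = 9/2
  x1 = 0, x2 = 18/5: L1 = 18/5
x* = (0, 18/5)
||x*||_1 = 18/5.

18/5


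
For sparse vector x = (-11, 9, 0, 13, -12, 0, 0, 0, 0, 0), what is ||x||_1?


Non-zero entries: [(0, -11), (1, 9), (3, 13), (4, -12)]
Absolute values: [11, 9, 13, 12]
||x||_1 = sum = 45.

45


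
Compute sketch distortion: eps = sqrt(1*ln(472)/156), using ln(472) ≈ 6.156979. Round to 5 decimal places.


ln(472) ≈ 6.156979.
1*ln(N)/m ≈ 1*6.156979/156 ≈ 0.03946781.
eps = sqrt(0.03946781) ≈ 0.1986651 ≈ 0.19867.

0.19867


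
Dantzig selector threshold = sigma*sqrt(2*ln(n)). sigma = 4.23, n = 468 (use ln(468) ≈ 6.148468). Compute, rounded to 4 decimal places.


ln(468) ≈ 6.148468.
2*ln(n) ≈ 12.296936.
sqrt(2*ln(n)) ≈ sqrt(12.296936) ≈ 3.506699.
threshold ≈ 4.23*3.506699 = 14.83333677 ≈ 14.8333.

14.8333


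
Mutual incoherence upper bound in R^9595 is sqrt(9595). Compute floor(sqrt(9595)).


97^2 = 9409 <= 9595 < 9604 = 98^2, so 97 <= sqrt(9595) < 98.
floor(sqrt(9595)) = 97.

97


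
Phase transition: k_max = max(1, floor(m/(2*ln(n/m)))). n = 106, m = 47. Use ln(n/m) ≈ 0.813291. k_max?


n/m = 106/47.
ln(n/m) ≈ 0.813291.
2*ln(n/m) ≈ 1.626582.
m/(2*ln(n/m)) ≈ 47/1.626582 ≈ 28.8949.
floor = 28.
k_max = max(1, 28) = 28.

28


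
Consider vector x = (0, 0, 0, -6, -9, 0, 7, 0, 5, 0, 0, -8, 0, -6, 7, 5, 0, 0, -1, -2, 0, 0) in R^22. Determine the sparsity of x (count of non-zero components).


Non-zero positions: [3, 4, 6, 8, 11, 13, 14, 15, 18, 19].
Sparsity = 10.

10


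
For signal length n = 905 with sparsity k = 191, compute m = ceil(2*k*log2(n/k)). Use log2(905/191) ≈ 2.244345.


log2(n/k) = log2(905/191) ≈ 2.244345.
2*k*log2(n/k) ≈ 2*191*2.244345 = 857.33979.
m = ceil(857.33979) = 858.

858


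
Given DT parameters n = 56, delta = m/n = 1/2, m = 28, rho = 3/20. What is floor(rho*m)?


m = 1/2*56 = 28.
rho = 3/20.
rho*m = 3/20*28 = 4.2.
k = floor(4.2) = 4.

4


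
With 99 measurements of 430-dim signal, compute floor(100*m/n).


100*m/n = 100*99/430 ≈ 23.0233.
floor = 23.

23


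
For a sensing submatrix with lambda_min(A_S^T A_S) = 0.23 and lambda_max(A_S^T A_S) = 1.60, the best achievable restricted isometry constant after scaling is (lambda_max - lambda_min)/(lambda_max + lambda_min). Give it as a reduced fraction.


lambda_max - lambda_min = 1.60 - 0.23 = 1.37.
lambda_max + lambda_min = 1.60 + 0.23 = 1.83.
delta = 1.37/1.83 = 137/183.

137/183


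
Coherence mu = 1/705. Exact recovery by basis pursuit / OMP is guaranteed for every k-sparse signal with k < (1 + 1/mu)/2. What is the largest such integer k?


1/mu = 705.
1 + 1/mu = 706.
(1 + 1/mu)/2 = 353 is an integer and the inequality is strict, so k_max = 353 - 1 = 352.

352


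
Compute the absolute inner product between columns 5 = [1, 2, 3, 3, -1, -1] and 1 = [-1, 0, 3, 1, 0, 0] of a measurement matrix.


Inner product: 1*-1 + 2*0 + 3*3 + 3*1 + -1*0 + -1*0
Products: [-1, 0, 9, 3, 0, 0]
Sum = 11.
|dot| = 11.

11


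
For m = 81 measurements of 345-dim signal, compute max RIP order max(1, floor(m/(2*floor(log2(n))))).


floor(log2(345)) = 8.
2*8 = 16.
m/(2*floor(log2(n))) = 81/16 ≈ 5.0625.
floor = 5.
k = max(1, 5) = 5.

5


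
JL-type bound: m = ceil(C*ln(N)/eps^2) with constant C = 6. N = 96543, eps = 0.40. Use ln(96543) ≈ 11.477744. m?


ln(96543) ≈ 11.477744.
eps^2 = 0.40^2 = 0.16.
C*ln(N)/eps^2 ≈ 6*11.477744/0.16 ≈ 430.4154.
m = ceil(430.4154) = 431.

431


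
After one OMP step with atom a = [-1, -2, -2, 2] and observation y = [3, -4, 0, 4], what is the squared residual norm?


a^T a = 13.
a^T y = 13.
coeff = 13/13 = 1.
||r||^2 = 28.

28


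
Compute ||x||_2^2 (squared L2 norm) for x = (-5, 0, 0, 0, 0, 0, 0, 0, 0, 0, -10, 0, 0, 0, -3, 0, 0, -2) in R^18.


Non-zero entries: [(0, -5), (10, -10), (14, -3), (17, -2)]
Squares: [25, 100, 9, 4]
||x||_2^2 = sum = 138.

138


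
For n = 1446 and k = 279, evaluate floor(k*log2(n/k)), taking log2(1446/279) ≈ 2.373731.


log2(n/k) = log2(1446/279) ≈ 2.373731.
k*log2(n/k) ≈ 279*2.373731 = 662.270949.
floor(662.270949) = 662.

662


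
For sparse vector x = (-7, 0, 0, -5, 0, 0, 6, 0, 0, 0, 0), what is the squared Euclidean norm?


Non-zero entries: [(0, -7), (3, -5), (6, 6)]
Squares: [49, 25, 36]
||x||_2^2 = sum = 110.

110


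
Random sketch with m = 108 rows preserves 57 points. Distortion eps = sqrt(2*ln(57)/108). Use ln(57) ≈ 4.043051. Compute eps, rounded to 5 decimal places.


ln(57) ≈ 4.043051.
2*ln(N)/m ≈ 2*4.043051/108 ≈ 0.07487131.
eps = sqrt(0.07487131) ≈ 0.2736262 ≈ 0.27363.

0.27363


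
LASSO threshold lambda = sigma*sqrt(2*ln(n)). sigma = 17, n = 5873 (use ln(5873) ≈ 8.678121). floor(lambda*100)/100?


ln(5873) ≈ 8.678121.
2*ln(n) ≈ 17.356242.
sqrt(2*ln(n)) ≈ sqrt(17.356242) ≈ 4.166082.
lambda ≈ 17*4.166082 = 70.823394.
floor(lambda*100)/100 = 70.82.

70.82


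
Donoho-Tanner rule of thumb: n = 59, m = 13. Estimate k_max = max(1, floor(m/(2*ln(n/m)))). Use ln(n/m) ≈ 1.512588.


n/m = 59/13.
ln(n/m) ≈ 1.512588.
2*ln(n/m) ≈ 3.025176.
m/(2*ln(n/m)) ≈ 13/3.025176 ≈ 4.2973.
floor = 4.
k_max = max(1, 4) = 4.

4


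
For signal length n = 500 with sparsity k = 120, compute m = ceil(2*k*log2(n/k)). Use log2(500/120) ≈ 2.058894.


log2(n/k) = log2(500/120) ≈ 2.058894.
2*k*log2(n/k) ≈ 2*120*2.058894 = 494.13456.
m = ceil(494.13456) = 495.

495


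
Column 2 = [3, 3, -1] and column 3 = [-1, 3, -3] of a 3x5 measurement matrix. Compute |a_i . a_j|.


Inner product: 3*-1 + 3*3 + -1*-3
Products: [-3, 9, 3]
Sum = 9.
|dot| = 9.

9


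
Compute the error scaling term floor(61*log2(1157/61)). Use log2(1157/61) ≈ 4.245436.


log2(n/k) = log2(1157/61) ≈ 4.245436.
k*log2(n/k) ≈ 61*4.245436 = 258.971596.
floor(258.971596) = 258.

258


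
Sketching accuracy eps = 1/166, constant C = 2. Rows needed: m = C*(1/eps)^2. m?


1/eps = 166.
(1/eps)^2 = 27556.
m = 2*27556 = 55112.

55112


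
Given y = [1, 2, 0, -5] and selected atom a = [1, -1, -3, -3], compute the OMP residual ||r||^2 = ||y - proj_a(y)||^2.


a^T a = 20.
a^T y = 14.
coeff = 14/20 = 7/10.
||r||^2 = 101/5.

101/5


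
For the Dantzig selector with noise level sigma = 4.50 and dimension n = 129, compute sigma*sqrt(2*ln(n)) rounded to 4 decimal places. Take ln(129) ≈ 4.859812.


ln(129) ≈ 4.859812.
2*ln(n) ≈ 9.719624.
sqrt(2*ln(n)) ≈ sqrt(9.719624) ≈ 3.117631.
threshold ≈ 4.50*3.117631 = 14.0293395 ≈ 14.0293.

14.0293


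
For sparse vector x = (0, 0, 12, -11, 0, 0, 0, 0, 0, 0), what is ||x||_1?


Non-zero entries: [(2, 12), (3, -11)]
Absolute values: [12, 11]
||x||_1 = sum = 23.

23


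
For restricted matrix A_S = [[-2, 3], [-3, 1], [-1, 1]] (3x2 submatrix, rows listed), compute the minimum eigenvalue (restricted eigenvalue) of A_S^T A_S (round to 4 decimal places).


A_S^T A_S = [[14, -10], [-10, 11]].
trace = 25.
det = 54.
disc = trace^2 - 4*det = 625 - 4*54 = 409.
sqrt(409) ≈ 20.223748.
lam_min = (25 - sqrt(409))/2 ≈ (25 - 20.223748)/2 = 2.388126 ≈ 2.3881.

2.3881


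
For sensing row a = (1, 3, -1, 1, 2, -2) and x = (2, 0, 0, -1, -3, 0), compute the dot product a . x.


Non-zero terms: ['1*2', '1*-1', '2*-3']
Products: [2, -1, -6]
y = sum = -5.

-5


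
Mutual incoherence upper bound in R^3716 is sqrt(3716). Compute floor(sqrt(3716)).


60^2 = 3600 <= 3716 < 3721 = 61^2, so 60 <= sqrt(3716) < 61.
floor(sqrt(3716)) = 60.

60


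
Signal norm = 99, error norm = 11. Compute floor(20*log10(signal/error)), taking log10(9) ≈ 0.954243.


||x||/||e|| = 99/11 = 9.
log10(9) ≈ 0.954243.
20*log10(||x||/||e||) ≈ 20*0.954243 = 19.08486.
floor(19.08486) = 19.

19


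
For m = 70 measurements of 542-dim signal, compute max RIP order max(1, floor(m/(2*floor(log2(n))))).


floor(log2(542)) = 9.
2*9 = 18.
m/(2*floor(log2(n))) = 70/18 ≈ 3.8889.
floor = 3.
k = max(1, 3) = 3.

3


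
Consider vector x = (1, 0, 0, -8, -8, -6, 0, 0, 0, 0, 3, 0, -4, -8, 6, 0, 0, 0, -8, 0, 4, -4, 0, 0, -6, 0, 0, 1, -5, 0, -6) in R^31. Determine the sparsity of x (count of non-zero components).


Non-zero positions: [0, 3, 4, 5, 10, 12, 13, 14, 18, 20, 21, 24, 27, 28, 30].
Sparsity = 15.

15


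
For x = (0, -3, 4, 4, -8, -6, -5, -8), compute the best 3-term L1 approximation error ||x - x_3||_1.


Sorted |x_i| descending: [8, 8, 6, 5, 4, 4, 3, 0]
Keep top 3: [8, 8, 6]
Tail entries: [5, 4, 4, 3, 0]
L1 error = sum of tail = 16.

16


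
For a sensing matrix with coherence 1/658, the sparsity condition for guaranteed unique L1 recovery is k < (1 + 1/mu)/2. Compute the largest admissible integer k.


1/mu = 658.
1 + 1/mu = 659.
(1 + 1/mu)/2 = 329.5 is not an integer, so k_max = floor(329.5) = 329.

329


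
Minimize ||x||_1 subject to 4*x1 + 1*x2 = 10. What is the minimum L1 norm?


Axis intercepts:
  x1 = 5/2, x2 = 0: L1 = 5/2
  x1 = 0, x2 = 10: L1 = 10
x* = (5/2, 0)
||x*||_1 = 5/2.

5/2


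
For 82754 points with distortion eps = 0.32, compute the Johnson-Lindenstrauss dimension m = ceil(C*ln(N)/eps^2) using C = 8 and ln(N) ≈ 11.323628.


ln(82754) ≈ 11.323628.
eps^2 = 0.32^2 = 0.1024.
C*ln(N)/eps^2 ≈ 8*11.323628/0.1024 ≈ 884.6584.
m = ceil(884.6584) = 885.

885


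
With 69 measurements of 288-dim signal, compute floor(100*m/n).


100*m/n = 100*69/288 ≈ 23.9583.
floor = 23.

23


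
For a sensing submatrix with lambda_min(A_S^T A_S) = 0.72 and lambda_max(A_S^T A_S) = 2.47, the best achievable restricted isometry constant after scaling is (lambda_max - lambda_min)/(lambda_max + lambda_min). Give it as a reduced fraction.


lambda_max - lambda_min = 2.47 - 0.72 = 1.75.
lambda_max + lambda_min = 2.47 + 0.72 = 3.19.
delta = 1.75/3.19 = 175/319.

175/319


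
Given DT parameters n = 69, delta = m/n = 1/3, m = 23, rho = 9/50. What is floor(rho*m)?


m = 1/3*69 = 23.
rho = 9/50.
rho*m = 9/50*23 = 4.14.
k = floor(4.14) = 4.

4


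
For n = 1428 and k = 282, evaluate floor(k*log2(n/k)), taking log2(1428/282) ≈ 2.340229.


log2(n/k) = log2(1428/282) ≈ 2.340229.
k*log2(n/k) ≈ 282*2.340229 = 659.944578.
floor(659.944578) = 659.

659


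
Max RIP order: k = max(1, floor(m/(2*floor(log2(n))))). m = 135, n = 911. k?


floor(log2(911)) = 9.
2*9 = 18.
m/(2*floor(log2(n))) = 135/18 ≈ 7.5.
floor = 7.
k = max(1, 7) = 7.

7


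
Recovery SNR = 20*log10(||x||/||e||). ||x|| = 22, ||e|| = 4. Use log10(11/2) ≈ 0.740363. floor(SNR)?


||x||/||e|| = 22/4 = 11/2.
log10(11/2) ≈ 0.740363.
20*log10(||x||/||e||) ≈ 20*0.740363 = 14.80726.
floor(14.80726) = 14.

14


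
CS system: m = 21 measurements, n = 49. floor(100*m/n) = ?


100*m/n = 100*21/49 ≈ 42.8571.
floor = 42.

42


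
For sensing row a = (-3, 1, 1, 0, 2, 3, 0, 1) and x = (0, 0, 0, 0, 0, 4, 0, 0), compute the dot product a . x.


Non-zero terms: ['3*4']
Products: [12]
y = sum = 12.

12


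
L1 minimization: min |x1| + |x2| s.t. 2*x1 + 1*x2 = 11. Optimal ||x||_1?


Axis intercepts:
  x1 = 11/2, x2 = 0: L1 = 11/2
  x1 = 0, x2 = 11: L1 = 11
x* = (11/2, 0)
||x*||_1 = 11/2.

11/2


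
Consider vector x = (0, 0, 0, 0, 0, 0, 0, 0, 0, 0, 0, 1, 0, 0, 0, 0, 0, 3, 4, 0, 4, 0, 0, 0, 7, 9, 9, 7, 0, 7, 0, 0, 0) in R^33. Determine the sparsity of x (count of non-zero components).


Non-zero positions: [11, 17, 18, 20, 24, 25, 26, 27, 29].
Sparsity = 9.

9


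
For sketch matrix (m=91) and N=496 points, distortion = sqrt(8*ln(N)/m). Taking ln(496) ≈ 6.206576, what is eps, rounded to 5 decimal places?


ln(496) ≈ 6.206576.
8*ln(N)/m ≈ 8*6.206576/91 ≈ 0.54563305.
eps = sqrt(0.54563305) ≈ 0.7386698 ≈ 0.73867.

0.73867


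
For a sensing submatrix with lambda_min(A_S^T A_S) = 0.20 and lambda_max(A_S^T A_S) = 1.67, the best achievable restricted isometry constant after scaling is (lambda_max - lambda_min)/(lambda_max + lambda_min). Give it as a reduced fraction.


lambda_max - lambda_min = 1.67 - 0.20 = 1.47.
lambda_max + lambda_min = 1.67 + 0.20 = 1.87.
delta = 1.47/1.87 = 147/187.

147/187


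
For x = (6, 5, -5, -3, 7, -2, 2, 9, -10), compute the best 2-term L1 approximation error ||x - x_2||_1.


Sorted |x_i| descending: [10, 9, 7, 6, 5, 5, 3, 2, 2]
Keep top 2: [10, 9]
Tail entries: [7, 6, 5, 5, 3, 2, 2]
L1 error = sum of tail = 30.

30


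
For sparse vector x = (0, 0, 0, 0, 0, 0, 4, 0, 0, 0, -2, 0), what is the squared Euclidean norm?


Non-zero entries: [(6, 4), (10, -2)]
Squares: [16, 4]
||x||_2^2 = sum = 20.

20


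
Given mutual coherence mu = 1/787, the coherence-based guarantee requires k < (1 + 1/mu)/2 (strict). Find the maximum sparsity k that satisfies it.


1/mu = 787.
1 + 1/mu = 788.
(1 + 1/mu)/2 = 394 is an integer and the inequality is strict, so k_max = 394 - 1 = 393.

393


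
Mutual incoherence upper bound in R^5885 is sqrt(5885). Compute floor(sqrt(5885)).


76^2 = 5776 <= 5885 < 5929 = 77^2, so 76 <= sqrt(5885) < 77.
floor(sqrt(5885)) = 76.

76


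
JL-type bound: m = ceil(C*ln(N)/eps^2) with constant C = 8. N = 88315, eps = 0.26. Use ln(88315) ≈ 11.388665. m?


ln(88315) ≈ 11.388665.
eps^2 = 0.26^2 = 0.0676.
C*ln(N)/eps^2 ≈ 8*11.388665/0.0676 ≈ 1347.771.
m = ceil(1347.771) = 1348.

1348


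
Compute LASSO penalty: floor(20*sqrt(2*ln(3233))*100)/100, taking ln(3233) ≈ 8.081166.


ln(3233) ≈ 8.081166.
2*ln(n) ≈ 16.162332.
sqrt(2*ln(n)) ≈ sqrt(16.162332) ≈ 4.02024.
lambda ≈ 20*4.02024 = 80.4048.
floor(lambda*100)/100 = 80.40.

80.40


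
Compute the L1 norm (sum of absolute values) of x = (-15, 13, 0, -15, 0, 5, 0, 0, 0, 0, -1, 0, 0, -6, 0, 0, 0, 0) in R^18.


Non-zero entries: [(0, -15), (1, 13), (3, -15), (5, 5), (10, -1), (13, -6)]
Absolute values: [15, 13, 15, 5, 1, 6]
||x||_1 = sum = 55.

55


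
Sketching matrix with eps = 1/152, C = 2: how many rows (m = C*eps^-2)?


1/eps = 152.
(1/eps)^2 = 23104.
m = 2*23104 = 46208.

46208


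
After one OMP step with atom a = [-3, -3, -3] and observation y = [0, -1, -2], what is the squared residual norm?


a^T a = 27.
a^T y = 9.
coeff = 9/27 = 1/3.
||r||^2 = 2.

2


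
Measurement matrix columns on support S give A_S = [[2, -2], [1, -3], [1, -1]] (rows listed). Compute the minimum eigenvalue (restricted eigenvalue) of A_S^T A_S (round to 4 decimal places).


A_S^T A_S = [[6, -8], [-8, 14]].
trace = 20.
det = 20.
disc = trace^2 - 4*det = 400 - 4*20 = 320.
sqrt(320) ≈ 17.888544.
lam_min = (20 - sqrt(320))/2 ≈ (20 - 17.888544)/2 = 1.055728 ≈ 1.0557.

1.0557


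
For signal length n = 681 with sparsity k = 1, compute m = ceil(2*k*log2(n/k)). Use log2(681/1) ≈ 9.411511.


log2(n/k) = log2(681/1) ≈ 9.411511.
2*k*log2(n/k) ≈ 2*1*9.411511 = 18.823022.
m = ceil(18.823022) = 19.

19


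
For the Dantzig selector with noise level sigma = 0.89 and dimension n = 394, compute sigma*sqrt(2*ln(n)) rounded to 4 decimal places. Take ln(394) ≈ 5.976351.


ln(394) ≈ 5.976351.
2*ln(n) ≈ 11.952702.
sqrt(2*ln(n)) ≈ sqrt(11.952702) ≈ 3.457268.
threshold ≈ 0.89*3.457268 = 3.07696852 ≈ 3.0770.

3.0770


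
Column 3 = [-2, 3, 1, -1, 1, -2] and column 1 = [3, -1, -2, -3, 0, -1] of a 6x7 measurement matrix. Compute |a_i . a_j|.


Inner product: -2*3 + 3*-1 + 1*-2 + -1*-3 + 1*0 + -2*-1
Products: [-6, -3, -2, 3, 0, 2]
Sum = -6.
|dot| = 6.

6


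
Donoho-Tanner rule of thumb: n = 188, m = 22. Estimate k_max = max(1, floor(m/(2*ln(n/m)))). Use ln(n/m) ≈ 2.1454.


n/m = 188/22 = 94/11.
ln(n/m) ≈ 2.1454.
2*ln(n/m) ≈ 4.2908.
m/(2*ln(n/m)) ≈ 22/4.2908 ≈ 5.1272.
floor = 5.
k_max = max(1, 5) = 5.

5


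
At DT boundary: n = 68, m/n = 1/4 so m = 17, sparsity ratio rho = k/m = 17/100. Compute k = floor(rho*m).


m = 1/4*68 = 17.
rho = 17/100.
rho*m = 17/100*17 = 2.89.
k = floor(2.89) = 2.

2


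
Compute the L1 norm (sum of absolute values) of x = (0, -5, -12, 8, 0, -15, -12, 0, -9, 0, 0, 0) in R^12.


Non-zero entries: [(1, -5), (2, -12), (3, 8), (5, -15), (6, -12), (8, -9)]
Absolute values: [5, 12, 8, 15, 12, 9]
||x||_1 = sum = 61.

61


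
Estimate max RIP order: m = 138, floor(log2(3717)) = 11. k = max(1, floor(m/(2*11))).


floor(log2(3717)) = 11.
2*11 = 22.
m/(2*floor(log2(n))) = 138/22 ≈ 6.2727.
floor = 6.
k = max(1, 6) = 6.

6


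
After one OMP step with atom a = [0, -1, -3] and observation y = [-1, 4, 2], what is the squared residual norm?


a^T a = 10.
a^T y = -10.
coeff = -10/10 = -1.
||r||^2 = 11.

11


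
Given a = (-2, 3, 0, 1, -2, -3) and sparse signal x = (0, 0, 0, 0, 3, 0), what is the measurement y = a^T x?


Non-zero terms: ['-2*3']
Products: [-6]
y = sum = -6.

-6


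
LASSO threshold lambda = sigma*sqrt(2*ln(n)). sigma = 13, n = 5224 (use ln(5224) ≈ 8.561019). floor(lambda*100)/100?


ln(5224) ≈ 8.561019.
2*ln(n) ≈ 17.122038.
sqrt(2*ln(n)) ≈ sqrt(17.122038) ≈ 4.137878.
lambda ≈ 13*4.137878 = 53.792414.
floor(lambda*100)/100 = 53.79.

53.79


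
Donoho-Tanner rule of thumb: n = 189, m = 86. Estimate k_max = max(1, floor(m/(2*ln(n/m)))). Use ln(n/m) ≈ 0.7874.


n/m = 189/86.
ln(n/m) ≈ 0.7874.
2*ln(n/m) ≈ 1.5748.
m/(2*ln(n/m)) ≈ 86/1.5748 ≈ 54.6101.
floor = 54.
k_max = max(1, 54) = 54.

54


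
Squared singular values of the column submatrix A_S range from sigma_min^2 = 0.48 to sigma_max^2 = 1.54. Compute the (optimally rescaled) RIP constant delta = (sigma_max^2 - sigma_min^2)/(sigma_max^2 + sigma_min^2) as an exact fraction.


lambda_max - lambda_min = 1.54 - 0.48 = 1.06.
lambda_max + lambda_min = 1.54 + 0.48 = 2.02.
delta = 1.06/2.02 = 106/202 = 53/101.

53/101


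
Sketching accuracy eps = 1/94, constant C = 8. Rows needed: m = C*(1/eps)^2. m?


1/eps = 94.
(1/eps)^2 = 8836.
m = 8*8836 = 70688.

70688


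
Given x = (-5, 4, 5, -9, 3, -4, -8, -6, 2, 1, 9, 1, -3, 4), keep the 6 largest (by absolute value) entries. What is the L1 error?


Sorted |x_i| descending: [9, 9, 8, 6, 5, 5, 4, 4, 4, 3, 3, 2, 1, 1]
Keep top 6: [9, 9, 8, 6, 5, 5]
Tail entries: [4, 4, 4, 3, 3, 2, 1, 1]
L1 error = sum of tail = 22.

22


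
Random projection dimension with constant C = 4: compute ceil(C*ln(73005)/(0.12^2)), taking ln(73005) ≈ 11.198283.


ln(73005) ≈ 11.198283.
eps^2 = 0.12^2 = 0.0144.
C*ln(N)/eps^2 ≈ 4*11.198283/0.0144 ≈ 3110.6342.
m = ceil(3110.6342) = 3111.

3111


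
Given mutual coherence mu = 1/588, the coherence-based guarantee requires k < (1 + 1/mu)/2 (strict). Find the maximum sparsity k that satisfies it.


1/mu = 588.
1 + 1/mu = 589.
(1 + 1/mu)/2 = 294.5 is not an integer, so k_max = floor(294.5) = 294.

294


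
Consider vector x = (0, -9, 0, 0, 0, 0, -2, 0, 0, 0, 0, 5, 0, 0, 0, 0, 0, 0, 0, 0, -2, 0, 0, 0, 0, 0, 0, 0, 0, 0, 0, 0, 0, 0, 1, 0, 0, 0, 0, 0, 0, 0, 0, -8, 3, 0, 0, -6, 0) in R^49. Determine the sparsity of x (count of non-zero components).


Non-zero positions: [1, 6, 11, 20, 34, 43, 44, 47].
Sparsity = 8.

8


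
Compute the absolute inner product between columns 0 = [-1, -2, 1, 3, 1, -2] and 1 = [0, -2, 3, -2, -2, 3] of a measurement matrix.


Inner product: -1*0 + -2*-2 + 1*3 + 3*-2 + 1*-2 + -2*3
Products: [0, 4, 3, -6, -2, -6]
Sum = -7.
|dot| = 7.

7


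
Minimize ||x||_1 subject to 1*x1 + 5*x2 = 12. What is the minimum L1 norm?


Axis intercepts:
  x1 = 12, x2 = 0: L1 = 12
  x1 = 0, x2 = 12/5: L1 = 12/5
x* = (0, 12/5)
||x*||_1 = 12/5.

12/5


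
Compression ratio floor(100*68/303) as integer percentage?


100*m/n = 100*68/303 ≈ 22.4422.
floor = 22.

22


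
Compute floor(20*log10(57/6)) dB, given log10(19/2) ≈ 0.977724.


||x||/||e|| = 57/6 = 19/2.
log10(19/2) ≈ 0.977724.
20*log10(||x||/||e||) ≈ 20*0.977724 = 19.55448.
floor(19.55448) = 19.

19


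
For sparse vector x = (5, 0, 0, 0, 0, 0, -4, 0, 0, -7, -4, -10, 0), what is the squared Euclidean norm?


Non-zero entries: [(0, 5), (6, -4), (9, -7), (10, -4), (11, -10)]
Squares: [25, 16, 49, 16, 100]
||x||_2^2 = sum = 206.

206


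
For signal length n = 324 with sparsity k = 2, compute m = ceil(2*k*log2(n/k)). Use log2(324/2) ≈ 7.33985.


log2(n/k) = log2(324/2) ≈ 7.33985.
2*k*log2(n/k) ≈ 2*2*7.33985 = 29.3594.
m = ceil(29.3594) = 30.

30


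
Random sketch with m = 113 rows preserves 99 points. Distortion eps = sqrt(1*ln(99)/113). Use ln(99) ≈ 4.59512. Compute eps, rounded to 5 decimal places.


ln(99) ≈ 4.59512.
1*ln(N)/m ≈ 1*4.59512/113 ≈ 0.04066478.
eps = sqrt(0.04066478) ≈ 0.2016551 ≈ 0.20166.

0.20166


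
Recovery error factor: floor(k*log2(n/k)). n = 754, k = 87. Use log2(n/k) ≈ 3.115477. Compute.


log2(n/k) = log2(754/87) ≈ 3.115477.
k*log2(n/k) ≈ 87*3.115477 = 271.046499.
floor(271.046499) = 271.

271


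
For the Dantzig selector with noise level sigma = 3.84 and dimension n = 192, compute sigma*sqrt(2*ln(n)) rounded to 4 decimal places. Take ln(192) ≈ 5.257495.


ln(192) ≈ 5.257495.
2*ln(n) ≈ 10.51499.
sqrt(2*ln(n)) ≈ sqrt(10.51499) ≈ 3.242683.
threshold ≈ 3.84*3.242683 = 12.45190272 ≈ 12.4519.

12.4519


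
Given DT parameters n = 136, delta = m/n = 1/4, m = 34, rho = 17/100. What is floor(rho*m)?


m = 1/4*136 = 34.
rho = 17/100.
rho*m = 17/100*34 = 5.78.
k = floor(5.78) = 5.

5


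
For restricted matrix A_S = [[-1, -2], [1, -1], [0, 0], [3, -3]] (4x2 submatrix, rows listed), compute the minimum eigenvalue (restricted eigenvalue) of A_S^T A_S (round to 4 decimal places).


A_S^T A_S = [[11, -8], [-8, 14]].
trace = 25.
det = 90.
disc = trace^2 - 4*det = 625 - 4*90 = 265.
sqrt(265) ≈ 16.278821.
lam_min = (25 - sqrt(265))/2 ≈ (25 - 16.278821)/2 = 4.3605895 ≈ 4.3606.

4.3606


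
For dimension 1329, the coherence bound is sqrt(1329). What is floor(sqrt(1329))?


36^2 = 1296 <= 1329 < 1369 = 37^2, so 36 <= sqrt(1329) < 37.
floor(sqrt(1329)) = 36.

36


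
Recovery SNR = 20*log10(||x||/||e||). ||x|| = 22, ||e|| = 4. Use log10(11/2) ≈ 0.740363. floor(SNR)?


||x||/||e|| = 22/4 = 11/2.
log10(11/2) ≈ 0.740363.
20*log10(||x||/||e||) ≈ 20*0.740363 = 14.80726.
floor(14.80726) = 14.

14


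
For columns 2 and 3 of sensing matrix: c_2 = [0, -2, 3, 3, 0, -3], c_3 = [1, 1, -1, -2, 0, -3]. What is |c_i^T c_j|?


Inner product: 0*1 + -2*1 + 3*-1 + 3*-2 + 0*0 + -3*-3
Products: [0, -2, -3, -6, 0, 9]
Sum = -2.
|dot| = 2.

2


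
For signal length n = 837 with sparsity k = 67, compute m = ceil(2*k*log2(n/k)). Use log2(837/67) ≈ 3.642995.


log2(n/k) = log2(837/67) ≈ 3.642995.
2*k*log2(n/k) ≈ 2*67*3.642995 = 488.16133.
m = ceil(488.16133) = 489.

489


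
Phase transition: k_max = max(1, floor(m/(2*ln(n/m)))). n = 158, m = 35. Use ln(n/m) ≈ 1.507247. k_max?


n/m = 158/35.
ln(n/m) ≈ 1.507247.
2*ln(n/m) ≈ 3.014494.
m/(2*ln(n/m)) ≈ 35/3.014494 ≈ 11.6106.
floor = 11.
k_max = max(1, 11) = 11.

11


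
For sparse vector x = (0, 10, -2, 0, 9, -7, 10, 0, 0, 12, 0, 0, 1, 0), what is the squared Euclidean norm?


Non-zero entries: [(1, 10), (2, -2), (4, 9), (5, -7), (6, 10), (9, 12), (12, 1)]
Squares: [100, 4, 81, 49, 100, 144, 1]
||x||_2^2 = sum = 479.

479


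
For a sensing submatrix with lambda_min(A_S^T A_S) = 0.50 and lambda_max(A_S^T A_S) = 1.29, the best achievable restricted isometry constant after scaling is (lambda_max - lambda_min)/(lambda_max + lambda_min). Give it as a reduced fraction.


lambda_max - lambda_min = 1.29 - 0.50 = 0.79.
lambda_max + lambda_min = 1.29 + 0.50 = 1.79.
delta = 0.79/1.79 = 79/179.

79/179


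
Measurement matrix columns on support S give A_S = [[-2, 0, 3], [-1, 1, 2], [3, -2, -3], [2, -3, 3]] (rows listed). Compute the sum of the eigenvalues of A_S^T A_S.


Sum of eigenvalues of A_S^T A_S = trace(A_S^T A_S) = sum of squared column norms of A_S.
A_S^T A_S diagonal: [18, 14, 31].
trace = 18 + 14 + 31 = 63.

63


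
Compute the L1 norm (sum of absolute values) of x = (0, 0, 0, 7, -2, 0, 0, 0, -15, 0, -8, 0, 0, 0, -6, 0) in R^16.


Non-zero entries: [(3, 7), (4, -2), (8, -15), (10, -8), (14, -6)]
Absolute values: [7, 2, 15, 8, 6]
||x||_1 = sum = 38.

38


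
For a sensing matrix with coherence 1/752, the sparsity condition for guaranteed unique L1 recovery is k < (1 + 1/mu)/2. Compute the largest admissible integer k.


1/mu = 752.
1 + 1/mu = 753.
(1 + 1/mu)/2 = 376.5 is not an integer, so k_max = floor(376.5) = 376.

376


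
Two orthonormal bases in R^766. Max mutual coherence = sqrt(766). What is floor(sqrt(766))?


27^2 = 729 <= 766 < 784 = 28^2, so 27 <= sqrt(766) < 28.
floor(sqrt(766)) = 27.

27


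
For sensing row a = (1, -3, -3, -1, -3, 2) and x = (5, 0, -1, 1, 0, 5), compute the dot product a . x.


Non-zero terms: ['1*5', '-3*-1', '-1*1', '2*5']
Products: [5, 3, -1, 10]
y = sum = 17.

17


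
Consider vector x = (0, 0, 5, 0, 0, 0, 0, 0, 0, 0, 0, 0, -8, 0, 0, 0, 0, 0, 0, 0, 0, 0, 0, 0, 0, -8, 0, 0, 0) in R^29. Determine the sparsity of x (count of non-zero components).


Non-zero positions: [2, 12, 25].
Sparsity = 3.

3


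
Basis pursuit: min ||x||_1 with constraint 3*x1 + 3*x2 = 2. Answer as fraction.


Axis intercepts:
  x1 = 2/3, x2 = 0: L1 = 2/3
  x1 = 0, x2 = 2/3: L1 = 2/3
x* = (2/3, 0)
||x*||_1 = 2/3.

2/3


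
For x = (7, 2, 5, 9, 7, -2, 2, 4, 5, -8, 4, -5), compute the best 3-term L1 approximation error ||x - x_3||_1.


Sorted |x_i| descending: [9, 8, 7, 7, 5, 5, 5, 4, 4, 2, 2, 2]
Keep top 3: [9, 8, 7]
Tail entries: [7, 5, 5, 5, 4, 4, 2, 2, 2]
L1 error = sum of tail = 36.

36


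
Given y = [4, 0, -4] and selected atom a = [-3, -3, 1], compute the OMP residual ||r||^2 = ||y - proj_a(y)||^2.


a^T a = 19.
a^T y = -16.
coeff = -16/19 = -16/19.
||r||^2 = 352/19.

352/19


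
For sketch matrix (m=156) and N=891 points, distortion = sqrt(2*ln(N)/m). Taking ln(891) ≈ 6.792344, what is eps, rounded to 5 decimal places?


ln(891) ≈ 6.792344.
2*ln(N)/m ≈ 2*6.792344/156 ≈ 0.08708133.
eps = sqrt(0.08708133) ≈ 0.2950955 ≈ 0.29510.

0.29510


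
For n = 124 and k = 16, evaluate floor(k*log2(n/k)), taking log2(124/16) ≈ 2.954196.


log2(n/k) = log2(124/16) ≈ 2.954196.
k*log2(n/k) ≈ 16*2.954196 = 47.267136.
floor(47.267136) = 47.

47


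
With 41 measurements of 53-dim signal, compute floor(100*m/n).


100*m/n = 100*41/53 ≈ 77.3585.
floor = 77.

77


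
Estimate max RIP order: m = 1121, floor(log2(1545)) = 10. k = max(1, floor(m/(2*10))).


floor(log2(1545)) = 10.
2*10 = 20.
m/(2*floor(log2(n))) = 1121/20 ≈ 56.05.
floor = 56.
k = max(1, 56) = 56.

56


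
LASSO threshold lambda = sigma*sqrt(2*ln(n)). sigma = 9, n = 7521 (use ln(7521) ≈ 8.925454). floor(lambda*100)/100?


ln(7521) ≈ 8.925454.
2*ln(n) ≈ 17.850908.
sqrt(2*ln(n)) ≈ sqrt(17.850908) ≈ 4.225033.
lambda ≈ 9*4.225033 = 38.025297.
floor(lambda*100)/100 = 38.02.

38.02


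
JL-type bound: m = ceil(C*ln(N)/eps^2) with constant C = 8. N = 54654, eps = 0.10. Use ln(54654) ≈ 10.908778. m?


ln(54654) ≈ 10.908778.
eps^2 = 0.10^2 = 0.01.
C*ln(N)/eps^2 ≈ 8*10.908778/0.01 ≈ 8727.0224.
m = ceil(8727.0224) = 8728.

8728


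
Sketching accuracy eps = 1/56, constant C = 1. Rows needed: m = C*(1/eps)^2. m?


1/eps = 56.
(1/eps)^2 = 3136.
m = 1*3136 = 3136.

3136
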